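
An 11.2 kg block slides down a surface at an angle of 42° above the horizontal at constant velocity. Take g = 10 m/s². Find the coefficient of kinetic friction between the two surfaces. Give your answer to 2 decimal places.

At constant velocity the net force along the incline is zero: mg sin 42° = μ mg cos 42°.
So μ = tan 42° = 0.6691 / 0.7431 = 0.9004.

0.90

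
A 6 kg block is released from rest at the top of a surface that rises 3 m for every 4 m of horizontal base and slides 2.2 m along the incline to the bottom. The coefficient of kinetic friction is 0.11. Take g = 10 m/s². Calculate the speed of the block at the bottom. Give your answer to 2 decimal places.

The weight component along the incline is mg sin 36.87° = 36.000 N and the normal force is N = mg cos 36.87° = 48.000 N.
Friction up the slope is f = μN = 0.11 × 48.000 = 5.280 N, so the net downslope force is 36.000 − 5.280 = 30.720 N and a = 30.720 / 6 = 5.1200 m/s².
Starting from rest over a distance of 2.2 m, v² = 2aL = 2 × 5.1200 × 2.2 = 22.5280, so v = 4.7464 m/s.

4.75 m/s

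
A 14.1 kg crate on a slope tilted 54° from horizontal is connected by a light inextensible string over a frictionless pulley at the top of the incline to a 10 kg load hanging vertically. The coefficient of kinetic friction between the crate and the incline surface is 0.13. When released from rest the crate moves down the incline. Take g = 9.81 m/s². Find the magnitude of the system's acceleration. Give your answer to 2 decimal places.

For the crate on the incline: the weight component along the slope is m₁g sin 54° = 14.1 × 9.81 × 0.8090 = 111.902 N and the normal force is N = m₁g cos 54° = 81.303 N.
Kinetic friction opposes the crate's motion down the incline: f = μN = 0.13 × 81.303 = 10.569 N acting up the slope.
Newton's second law for the crate (down-slope positive): 111.902 − 10.569 − T = 14.1 a. For the hanging load (upward positive): T − 10 × 9.81 = 10 a.
Adding the two equations eliminates T: 3.233 = 24.1 a, so a = 0.1341 m/s².

0.13 m/s²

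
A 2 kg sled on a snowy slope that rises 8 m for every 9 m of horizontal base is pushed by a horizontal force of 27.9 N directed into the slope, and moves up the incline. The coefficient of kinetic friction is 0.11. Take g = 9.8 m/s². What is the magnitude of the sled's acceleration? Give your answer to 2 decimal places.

The horizontal push has components F cos 41.63° = 27.9 × 0.7474 = 20.852 N up the incline and F sin 41.63° = 27.9 × 0.6644 = 18.537 N pressing into the surface.
The normal force is therefore N = mg cos 41.63° + F sin 41.63° = 14.649 + 18.537 = 33.186 N, and kinetic friction down the slope is μN = 0.11 × 33.186 = 3.650 N.
Along the incline: F cos 41.63° − mg sin 41.63° − μN = ma, so 20.852 − 13.022 − 3.650 = 2 a, giving a = 2.0900 m/s².

2.09 m/s²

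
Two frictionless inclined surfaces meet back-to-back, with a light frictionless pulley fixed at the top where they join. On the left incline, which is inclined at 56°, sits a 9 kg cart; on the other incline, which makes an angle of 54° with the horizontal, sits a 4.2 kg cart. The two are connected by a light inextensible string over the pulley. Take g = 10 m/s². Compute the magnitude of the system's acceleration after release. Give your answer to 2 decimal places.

Resolve each weight along its own incline: the 9 kg mass has component 9 × 10 × sin 56° = 74.613 N down its slope, and the 4.2 kg mass has 4.2 × 10 × sin 54° = 33.979 N down its slope.
The 9 kg side's 74.613 N exceeds the other side's 33.979 N, so that mass slides down and the 4.2 kg mass slides up. Taking that direction as positive, Newton's second law for the whole system gives 74.613 − 33.979 = (9 + 4.2) a, so a = 40.634 / 13.2 = 3.0783 m/s².

3.08 m/s²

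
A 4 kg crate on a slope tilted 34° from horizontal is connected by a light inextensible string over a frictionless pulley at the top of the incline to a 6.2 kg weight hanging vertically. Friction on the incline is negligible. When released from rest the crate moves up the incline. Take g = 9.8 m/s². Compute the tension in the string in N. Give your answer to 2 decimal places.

For the crate on the incline: the weight component along the slope is m₁g sin 34° = 4 × 9.8 × 0.5592 = 21.921 N and the normal force is N = m₁g cos 34° = 32.498 N.
Newton's second law for the crate (up-slope positive): T − 21.921 = 4 a. For the hanging weight (downward positive): 6.2 × 9.8 − T = 6.2 a.
Adding the two equations eliminates T: 38.839 = 10.2 a, so a = 3.8077 m/s².
Then from the hanging weight's equation, T = 6.2 × (9.8 − 3.8077) = 37.152 N.

37.15 N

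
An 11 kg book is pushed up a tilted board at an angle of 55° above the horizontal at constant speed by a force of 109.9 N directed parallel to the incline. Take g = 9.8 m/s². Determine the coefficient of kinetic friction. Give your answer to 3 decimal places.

0.349

At constant speed ΣF = 0 along the incline. The applied 109.9 N acts up the slope; the weight component mg sin 55° = 88.305 N and kinetic friction μN both act down the slope.
So 109.9 = 88.305 + μ × 61.832, giving μ = (109.9 − 88.305) / 61.832 = 0.3493.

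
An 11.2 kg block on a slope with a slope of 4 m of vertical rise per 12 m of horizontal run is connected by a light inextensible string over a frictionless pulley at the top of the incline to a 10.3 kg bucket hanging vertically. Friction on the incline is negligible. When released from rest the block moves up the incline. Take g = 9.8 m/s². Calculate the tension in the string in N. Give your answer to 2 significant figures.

For the block on the incline: the weight component along the slope is m₁g sin 18.43° = 11.2 × 9.8 × 0.3162 = 34.706 N and the normal force is N = m₁g cos 18.43° = 104.127 N.
Newton's second law for the block (up-slope positive): T − 34.706 = 11.2 a. For the hanging bucket (downward positive): 10.3 × 9.8 − T = 10.3 a.
Adding the two equations eliminates T: 66.234 = 21.5 a, so a = 3.0807 m/s².
Then from the hanging bucket's equation, T = 10.3 × (9.8 − 3.0807) = 69.209 N.

69 N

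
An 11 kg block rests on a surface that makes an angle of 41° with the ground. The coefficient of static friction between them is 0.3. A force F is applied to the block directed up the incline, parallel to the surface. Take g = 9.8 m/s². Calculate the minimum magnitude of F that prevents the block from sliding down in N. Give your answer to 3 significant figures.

The normal force is N = mg cos 41° = 81.358 N. With F at its minimum the block is on the verge of sliding down, so static friction is at its maximum μ_s N = 0.3 × 81.358 = 24.407 N and acts up the slope.
Equilibrium along the incline: F + μ_s N = mg sin 41°, so F = 70.723 − 24.407 = 46.316 N.

46.3 N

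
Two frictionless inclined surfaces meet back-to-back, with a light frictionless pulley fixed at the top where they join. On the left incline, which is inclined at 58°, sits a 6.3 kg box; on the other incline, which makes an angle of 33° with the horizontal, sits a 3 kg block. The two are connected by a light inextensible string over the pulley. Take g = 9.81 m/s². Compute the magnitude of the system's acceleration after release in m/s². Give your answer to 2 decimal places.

3.91 m/s²

Resolve each weight along its own incline: the 6.3 kg mass has component 6.3 × 9.81 × sin 58° = 52.412 N down its slope, and the 3 kg mass has 3 × 9.81 × sin 33° = 16.029 N down its slope.
The 6.3 kg side's 52.412 N exceeds the other side's 16.029 N, so that mass slides down and the 3 kg mass slides up. Taking that direction as positive, Newton's second law for the whole system gives 52.412 − 16.029 = (6.3 + 3) a, so a = 36.383 / 9.3 = 3.9122 m/s².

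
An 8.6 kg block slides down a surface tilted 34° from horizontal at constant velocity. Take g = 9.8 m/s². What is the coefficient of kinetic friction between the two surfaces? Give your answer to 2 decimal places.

At constant velocity the net force along the incline is zero: mg sin 34° = μ mg cos 34°.
So μ = tan 34° = 0.5592 / 0.8290 = 0.6745.

0.67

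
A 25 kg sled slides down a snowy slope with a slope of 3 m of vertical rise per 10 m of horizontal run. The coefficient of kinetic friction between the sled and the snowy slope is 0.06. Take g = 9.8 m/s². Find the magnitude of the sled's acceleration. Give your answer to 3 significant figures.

2.25 m/s²

Resolving the weight along the incline: the component pulling the sled down the slope is mg sin 16.70° = 25 × 9.8 × 0.2873 = 70.389 N, and the normal force is N = mg cos 16.70° = 25 × 9.8 × 0.9578 = 234.661 N.
Kinetic friction acts up the slope with magnitude f = μN = 0.06 × 234.661 = 14.080 N.
Net force along the incline is 70.389 − 14.080 = 56.309 N, so a = 56.309 / 25 = 2.2524 m/s².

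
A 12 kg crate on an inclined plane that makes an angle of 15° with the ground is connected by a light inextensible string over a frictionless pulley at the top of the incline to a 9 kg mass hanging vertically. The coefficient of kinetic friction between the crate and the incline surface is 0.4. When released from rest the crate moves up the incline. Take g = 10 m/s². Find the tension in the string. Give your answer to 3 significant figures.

For the crate on the incline: the weight component along the slope is m₁g sin 15° = 12 × 10 × 0.2588 = 31.056 N and the normal force is N = m₁g cos 15° = 115.911 N.
Kinetic friction opposes the crate's motion up the incline: f = μN = 0.4 × 115.911 = 46.364 N acting down the slope.
Newton's second law for the crate (up-slope positive): T − 31.056 − 46.364 = 12 a. For the hanging mass (downward positive): 9 × 10 − T = 9 a.
Adding the two equations eliminates T: 12.580 = 21 a, so a = 0.5990 m/s².
Then from the hanging mass's equation, T = 9 × (10 − 0.5990) = 84.609 N.

84.6 N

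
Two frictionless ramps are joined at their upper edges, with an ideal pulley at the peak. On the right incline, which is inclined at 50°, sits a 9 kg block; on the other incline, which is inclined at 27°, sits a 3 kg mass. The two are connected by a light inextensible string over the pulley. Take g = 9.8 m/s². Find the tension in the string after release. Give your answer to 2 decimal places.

26.90 N

Resolve each weight along its own incline: the 9 kg mass has component 9 × 9.8 × sin 50° = 67.565 N down its slope, and the 3 kg mass has 3 × 9.8 × sin 27° = 13.347 N down its slope.
The 9 kg side's 67.565 N exceeds the other side's 13.347 N, so that mass slides down and the 3 kg mass slides up. Taking that direction as positive, Newton's second law for the whole system gives 67.565 − 13.347 = (9 + 3) a, so a = 54.218 / 12 = 4.5182 m/s².
For the 3 kg mass (up-slope positive): T − 13.347 = 3 × 4.5182, so T = 26.902 N.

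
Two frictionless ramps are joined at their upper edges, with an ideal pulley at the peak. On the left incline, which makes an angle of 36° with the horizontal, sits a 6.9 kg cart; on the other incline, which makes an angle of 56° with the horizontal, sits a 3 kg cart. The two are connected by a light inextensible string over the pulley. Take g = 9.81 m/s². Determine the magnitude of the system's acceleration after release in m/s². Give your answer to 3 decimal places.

Resolve each weight along its own incline: the 6.9 kg mass has component 6.9 × 9.81 × sin 36° = 39.787 N down its slope, and the 3 kg mass has 3 × 9.81 × sin 56° = 24.399 N down its slope.
The 6.9 kg side's 39.787 N exceeds the other side's 24.399 N, so that mass slides down and the 3 kg mass slides up. Taking that direction as positive, Newton's second law for the whole system gives 39.787 − 24.399 = (6.9 + 3) a, so a = 15.388 / 9.9 = 1.5543 m/s².

1.554 m/s²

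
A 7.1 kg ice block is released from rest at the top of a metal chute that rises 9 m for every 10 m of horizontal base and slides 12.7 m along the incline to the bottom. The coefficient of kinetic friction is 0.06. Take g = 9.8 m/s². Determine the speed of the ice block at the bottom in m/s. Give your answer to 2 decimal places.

The weight component along the incline is mg sin 41.99° = 46.547 N and the normal force is N = mg cos 41.99° = 51.718 N.
Friction up the slope is f = μN = 0.06 × 51.718 = 3.103 N, so the net downslope force is 46.547 − 3.103 = 43.444 N and a = 43.444 / 7.1 = 6.1189 m/s².
Starting from rest over a distance of 12.7 m, v² = 2aL = 2 × 6.1189 × 12.7 = 155.4201, so v = 12.4668 m/s.

12.47 m/s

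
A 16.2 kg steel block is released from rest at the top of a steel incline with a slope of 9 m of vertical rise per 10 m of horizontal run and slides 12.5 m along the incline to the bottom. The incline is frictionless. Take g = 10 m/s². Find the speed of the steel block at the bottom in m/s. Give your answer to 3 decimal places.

12.932 m/s

The weight component along the incline is mg sin 41.99° = 108.372 N and the normal force is N = mg cos 41.99° = 120.414 N.
With no friction, a = g sin 41.99° = 6.6896 m/s².
Starting from rest over a distance of 12.5 m, v² = 2aL = 2 × 6.6896 × 12.5 = 167.2400, so v = 12.9321 m/s.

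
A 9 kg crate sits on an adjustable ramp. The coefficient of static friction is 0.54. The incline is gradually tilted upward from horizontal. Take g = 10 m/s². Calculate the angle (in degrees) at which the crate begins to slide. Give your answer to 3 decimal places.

At the threshold of sliding, static friction is at its maximum μ_s N and exactly balances the weight component along the incline: mg sin θ = μ_s mg cos θ.
Hence tan θ = μ_s = 0.54, so θ = arctan(0.54) = 28.3690°.

28.369°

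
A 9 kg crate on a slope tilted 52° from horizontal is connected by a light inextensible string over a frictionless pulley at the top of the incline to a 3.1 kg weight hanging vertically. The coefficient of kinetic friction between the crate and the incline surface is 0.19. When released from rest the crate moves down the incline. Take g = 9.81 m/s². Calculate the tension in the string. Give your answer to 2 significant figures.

38 N

For the crate on the incline: the weight component along the slope is m₁g sin 52° = 9 × 9.81 × 0.7880 = 69.573 N and the normal force is N = m₁g cos 52° = 54.357 N.
Kinetic friction opposes the crate's motion down the incline: f = μN = 0.19 × 54.357 = 10.328 N acting up the slope.
Newton's second law for the crate (down-slope positive): 69.573 − 10.328 − T = 9 a. For the hanging weight (upward positive): T − 3.1 × 9.81 = 3.1 a.
Adding the two equations eliminates T: 28.834 = 12.1 a, so a = 2.3830 m/s².
Then from the hanging weight's equation, T = 3.1 × (9.81 + 2.3830) = 37.798 N.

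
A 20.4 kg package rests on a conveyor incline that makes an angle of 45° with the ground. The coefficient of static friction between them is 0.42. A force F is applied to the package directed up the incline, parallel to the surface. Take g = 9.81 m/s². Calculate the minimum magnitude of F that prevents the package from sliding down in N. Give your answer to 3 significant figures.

82.1 N

The normal force is N = mg cos 45° = 141.509 N. With F at its minimum the package is on the verge of sliding down, so static friction is at its maximum μ_s N = 0.42 × 141.509 = 59.434 N and acts up the slope.
Equilibrium along the incline: F + μ_s N = mg sin 45°, so F = 141.509 − 59.434 = 82.075 N.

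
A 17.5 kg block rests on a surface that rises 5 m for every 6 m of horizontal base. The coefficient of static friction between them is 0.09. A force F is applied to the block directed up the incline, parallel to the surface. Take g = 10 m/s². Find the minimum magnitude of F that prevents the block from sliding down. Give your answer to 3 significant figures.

99.9 N

The normal force is N = mg cos 39.81° = 134.439 N. With F at its minimum the block is on the verge of sliding down, so static friction is at its maximum μ_s N = 0.09 × 134.439 = 12.100 N and acts up the slope.
Equilibrium along the incline: F + μ_s N = mg sin 39.81°, so F = 112.032 − 12.100 = 99.932 N.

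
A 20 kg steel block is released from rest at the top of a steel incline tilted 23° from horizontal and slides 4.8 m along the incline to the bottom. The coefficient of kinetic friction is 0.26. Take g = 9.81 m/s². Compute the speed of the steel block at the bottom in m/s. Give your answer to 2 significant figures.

The weight component along the incline is mg sin 23° = 76.661 N and the normal force is N = mg cos 23° = 180.603 N.
Friction up the slope is f = μN = 0.26 × 180.603 = 46.957 N, so the net downslope force is 76.661 − 46.957 = 29.704 N and a = 29.704 / 20 = 1.4852 m/s².
Starting from rest over a distance of 4.8 m, v² = 2aL = 2 × 1.4852 × 4.8 = 14.2579, so v = 3.7760 m/s.

3.8 m/s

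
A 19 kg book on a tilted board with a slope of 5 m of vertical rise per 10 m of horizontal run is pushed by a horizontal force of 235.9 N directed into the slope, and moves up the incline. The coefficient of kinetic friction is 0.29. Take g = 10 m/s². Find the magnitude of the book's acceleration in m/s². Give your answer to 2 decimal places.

2.43 m/s²

The horizontal push has components F cos 26.57° = 235.9 × 0.8944 = 210.989 N up the incline and F sin 26.57° = 235.9 × 0.4472 = 105.494 N pressing into the surface.
The normal force is therefore N = mg cos 26.57° + F sin 26.57° = 169.936 + 105.494 = 275.430 N, and kinetic friction down the slope is μN = 0.29 × 275.430 = 79.875 N.
Along the incline: F cos 26.57° − mg sin 26.57° − μN = ma, so 210.989 − 84.968 − 79.875 = 19 a, giving a = 2.4287 m/s².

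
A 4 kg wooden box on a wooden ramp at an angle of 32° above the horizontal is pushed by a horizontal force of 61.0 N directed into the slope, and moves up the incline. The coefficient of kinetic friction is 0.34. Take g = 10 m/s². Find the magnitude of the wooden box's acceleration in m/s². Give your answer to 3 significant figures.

2.00 m/s²

The horizontal push has components F cos 32° = 61.0 × 0.8480 = 51.728 N up the incline and F sin 32° = 61.0 × 0.5299 = 32.324 N pressing into the surface.
The normal force is therefore N = mg cos 32° + F sin 32° = 33.920 + 32.324 = 66.244 N, and kinetic friction down the slope is μN = 0.34 × 66.244 = 22.523 N.
Along the incline: F cos 32° − mg sin 32° − μN = ma, so 51.728 − 21.196 − 22.523 = 4 a, giving a = 2.0023 m/s².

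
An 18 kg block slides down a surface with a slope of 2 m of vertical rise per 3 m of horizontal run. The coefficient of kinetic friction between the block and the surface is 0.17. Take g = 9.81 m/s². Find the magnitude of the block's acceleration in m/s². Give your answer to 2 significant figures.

4.1 m/s²

Resolving the weight along the incline: the component pulling the block down the slope is mg sin 33.69° = 18 × 9.81 × 0.5547 = 97.949 N, and the normal force is N = mg cos 33.69° = 18 × 9.81 × 0.8321 = 146.932 N.
Kinetic friction acts up the slope with magnitude f = μN = 0.17 × 146.932 = 24.978 N.
Net force along the incline is 97.949 − 24.978 = 72.971 N, so a = 72.971 / 18 = 4.0539 m/s².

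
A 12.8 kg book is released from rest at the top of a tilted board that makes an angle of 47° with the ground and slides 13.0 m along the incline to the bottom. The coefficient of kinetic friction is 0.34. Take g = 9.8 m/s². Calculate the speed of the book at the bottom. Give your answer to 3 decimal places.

11.281 m/s

The weight component along the incline is mg sin 47° = 91.741 N and the normal force is N = mg cos 47° = 85.550 N.
Friction up the slope is f = μN = 0.34 × 85.550 = 29.087 N, so the net downslope force is 91.741 − 29.087 = 62.654 N and a = 62.654 / 12.8 = 4.8948 m/s².
Starting from rest over a distance of 13.0 m, v² = 2aL = 2 × 4.8948 × 13.0 = 127.2648, so v = 11.2812 m/s.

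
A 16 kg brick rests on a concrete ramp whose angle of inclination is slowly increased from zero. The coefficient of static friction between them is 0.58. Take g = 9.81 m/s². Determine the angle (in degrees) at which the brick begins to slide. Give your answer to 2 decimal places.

30.11°

At the threshold of sliding, static friction is at its maximum μ_s N and exactly balances the weight component along the incline: mg sin θ = μ_s mg cos θ.
Hence tan θ = μ_s = 0.58, so θ = arctan(0.58) = 30.1137°.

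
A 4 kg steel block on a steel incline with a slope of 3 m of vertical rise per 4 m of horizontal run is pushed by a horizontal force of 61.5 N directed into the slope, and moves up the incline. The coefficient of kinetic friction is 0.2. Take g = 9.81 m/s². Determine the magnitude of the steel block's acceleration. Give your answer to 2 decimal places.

The horizontal push has components F cos 36.87° = 61.5 × 0.8000 = 49.200 N up the incline and F sin 36.87° = 61.5 × 0.6000 = 36.900 N pressing into the surface.
The normal force is therefore N = mg cos 36.87° + F sin 36.87° = 31.392 + 36.900 = 68.292 N, and kinetic friction down the slope is μN = 0.2 × 68.292 = 13.658 N.
Along the incline: F cos 36.87° − mg sin 36.87° − μN = ma, so 49.200 − 23.544 − 13.658 = 4 a, giving a = 2.9995 m/s².

3.00 m/s²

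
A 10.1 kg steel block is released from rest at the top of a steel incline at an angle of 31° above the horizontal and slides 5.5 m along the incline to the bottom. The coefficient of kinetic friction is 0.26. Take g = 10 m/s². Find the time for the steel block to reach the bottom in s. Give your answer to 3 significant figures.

1.94 s

The weight component along the incline is mg sin 31° = 52.019 N and the normal force is N = mg cos 31° = 86.574 N.
Friction up the slope is f = μN = 0.26 × 86.574 = 22.509 N, so the net downslope force is 52.019 − 22.509 = 29.510 N and a = 29.510 / 10.1 = 2.9218 m/s².
Starting from rest, L = ½at², so t = √(2L/a) = √(2 × 5.5 / 2.9218) = 1.9403 s.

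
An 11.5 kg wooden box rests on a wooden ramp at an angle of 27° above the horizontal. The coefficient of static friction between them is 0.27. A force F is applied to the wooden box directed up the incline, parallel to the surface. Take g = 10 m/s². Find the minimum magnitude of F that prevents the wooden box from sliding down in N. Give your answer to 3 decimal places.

24.543 N

The normal force is N = mg cos 27° = 102.466 N. With F at its minimum the wooden box is on the verge of sliding down, so static friction is at its maximum μ_s N = 0.27 × 102.466 = 27.666 N and acts up the slope.
Equilibrium along the incline: F + μ_s N = mg sin 27°, so F = 52.209 − 27.666 = 24.543 N.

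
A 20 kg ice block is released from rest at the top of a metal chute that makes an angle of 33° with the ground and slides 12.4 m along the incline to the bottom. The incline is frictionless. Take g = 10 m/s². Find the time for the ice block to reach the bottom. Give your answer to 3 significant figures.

The weight component along the incline is mg sin 33° = 108.928 N and the normal force is N = mg cos 33° = 167.734 N.
With no friction, a = g sin 33° = 5.4464 m/s².
Starting from rest, L = ½at², so t = √(2L/a) = √(2 × 12.4 / 5.4464) = 2.1339 s.

2.13 s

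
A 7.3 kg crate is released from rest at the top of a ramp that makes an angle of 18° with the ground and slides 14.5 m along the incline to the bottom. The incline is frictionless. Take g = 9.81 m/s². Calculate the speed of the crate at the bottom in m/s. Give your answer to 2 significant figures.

9.4 m/s

The weight component along the incline is mg sin 18° = 22.130 N and the normal force is N = mg cos 18° = 68.108 N.
With no friction, a = g sin 18° = 3.0315 m/s².
Starting from rest over a distance of 14.5 m, v² = 2aL = 2 × 3.0315 × 14.5 = 87.9135, so v = 9.3762 m/s.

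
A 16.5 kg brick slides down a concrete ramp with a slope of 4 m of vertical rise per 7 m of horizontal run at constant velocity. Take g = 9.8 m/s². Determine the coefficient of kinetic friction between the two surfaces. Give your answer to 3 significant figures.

At constant velocity the net force along the incline is zero: mg sin 29.74° = μ mg cos 29.74°.
So μ = tan 29.74° = 0.4961 / 0.8682 = 0.5714.

0.571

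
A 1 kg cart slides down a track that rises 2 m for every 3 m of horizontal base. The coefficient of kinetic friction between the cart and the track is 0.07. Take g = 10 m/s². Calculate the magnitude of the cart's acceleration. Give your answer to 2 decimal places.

4.96 m/s²

Resolving the weight along the incline: the component pulling the cart down the slope is mg sin 33.69° = 1 × 10 × 0.5547 = 5.547 N, and the normal force is N = mg cos 33.69° = 1 × 10 × 0.8321 = 8.321 N.
Kinetic friction acts up the slope with magnitude f = μN = 0.07 × 8.321 = 0.582 N.
Net force along the incline is 5.547 − 0.582 = 4.965 N, so a = 4.965 / 1 = 4.9650 m/s².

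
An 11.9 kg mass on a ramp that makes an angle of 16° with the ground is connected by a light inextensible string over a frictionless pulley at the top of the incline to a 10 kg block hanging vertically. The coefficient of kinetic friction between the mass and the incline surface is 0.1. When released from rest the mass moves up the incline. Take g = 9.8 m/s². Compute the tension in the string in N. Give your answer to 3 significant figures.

73.0 N

For the mass on the incline: the weight component along the slope is m₁g sin 16° = 11.9 × 9.8 × 0.2756 = 32.140 N and the normal force is N = m₁g cos 16° = 112.102 N.
Kinetic friction opposes the mass's motion up the incline: f = μN = 0.1 × 112.102 = 11.210 N acting down the slope.
Newton's second law for the mass (up-slope positive): T − 32.140 − 11.210 = 11.9 a. For the hanging block (downward positive): 10 × 9.8 − T = 10 a.
Adding the two equations eliminates T: 54.650 = 21.9 a, so a = 2.4954 m/s².
Then from the hanging block's equation, T = 10 × (9.8 − 2.4954) = 73.046 N.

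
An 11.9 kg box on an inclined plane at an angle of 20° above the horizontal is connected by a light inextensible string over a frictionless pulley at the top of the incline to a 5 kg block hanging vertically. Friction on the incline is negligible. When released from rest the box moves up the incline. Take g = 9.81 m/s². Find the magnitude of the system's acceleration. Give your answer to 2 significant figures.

0.54 m/s²

For the box on the incline: the weight component along the slope is m₁g sin 20° = 11.9 × 9.81 × 0.3420 = 39.925 N and the normal force is N = m₁g cos 20° = 109.699 N.
Newton's second law for the box (up-slope positive): T − 39.925 = 11.9 a. For the hanging block (downward positive): 5 × 9.81 − T = 5 a.
Adding the two equations eliminates T: 9.125 = 16.9 a, so a = 0.5399 m/s².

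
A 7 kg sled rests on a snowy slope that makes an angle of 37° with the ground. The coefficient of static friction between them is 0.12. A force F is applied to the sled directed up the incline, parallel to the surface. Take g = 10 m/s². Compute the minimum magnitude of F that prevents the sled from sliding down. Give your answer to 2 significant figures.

35 N

The normal force is N = mg cos 37° = 55.904 N. With F at its minimum the sled is on the verge of sliding down, so static friction is at its maximum μ_s N = 0.12 × 55.904 = 6.708 N and acts up the slope.
Equilibrium along the incline: F + μ_s N = mg sin 37°, so F = 42.127 − 6.708 = 35.419 N.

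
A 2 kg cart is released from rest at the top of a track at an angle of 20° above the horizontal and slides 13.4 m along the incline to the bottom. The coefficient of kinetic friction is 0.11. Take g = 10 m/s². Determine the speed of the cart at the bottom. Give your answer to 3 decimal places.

7.997 m/s

The weight component along the incline is mg sin 20° = 6.840 N and the normal force is N = mg cos 20° = 18.794 N.
Friction up the slope is f = μN = 0.11 × 18.794 = 2.067 N, so the net downslope force is 6.840 − 2.067 = 4.773 N and a = 4.773 / 2 = 2.3865 m/s².
Starting from rest over a distance of 13.4 m, v² = 2aL = 2 × 2.3865 × 13.4 = 63.9582, so v = 7.9974 m/s.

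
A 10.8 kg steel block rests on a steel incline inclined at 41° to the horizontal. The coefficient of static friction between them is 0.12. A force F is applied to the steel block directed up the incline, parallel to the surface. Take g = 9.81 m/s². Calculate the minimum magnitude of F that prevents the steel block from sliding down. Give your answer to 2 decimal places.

59.91 N

The normal force is N = mg cos 41° = 79.960 N. With F at its minimum the steel block is on the verge of sliding down, so static friction is at its maximum μ_s N = 0.12 × 79.960 = 9.595 N and acts up the slope.
Equilibrium along the incline: F + μ_s N = mg sin 41°, so F = 69.508 − 9.595 = 59.913 N.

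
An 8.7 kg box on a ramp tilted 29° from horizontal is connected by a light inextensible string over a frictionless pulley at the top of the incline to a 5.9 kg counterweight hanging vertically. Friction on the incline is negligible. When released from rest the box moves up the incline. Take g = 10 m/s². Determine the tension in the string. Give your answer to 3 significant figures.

For the box on the incline: the weight component along the slope is m₁g sin 29° = 8.7 × 10 × 0.4848 = 42.178 N and the normal force is N = m₁g cos 29° = 76.092 N.
Newton's second law for the box (up-slope positive): T − 42.178 = 8.7 a. For the hanging counterweight (downward positive): 5.9 × 10 − T = 5.9 a.
Adding the two equations eliminates T: 16.822 = 14.6 a, so a = 1.1522 m/s².
Then from the hanging counterweight's equation, T = 5.9 × (10 − 1.1522) = 52.202 N.

52.2 N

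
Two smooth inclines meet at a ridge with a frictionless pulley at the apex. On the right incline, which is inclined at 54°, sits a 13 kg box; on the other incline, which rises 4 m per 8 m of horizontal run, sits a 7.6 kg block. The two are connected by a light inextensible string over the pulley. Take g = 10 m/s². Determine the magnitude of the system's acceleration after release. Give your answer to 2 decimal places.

Resolve each weight along its own incline: the 13 kg mass has component 13 × 10 × sin 54° = 105.172 N down its slope, and the 7.6 kg mass has 7.6 × 10 × sin 26.57° = 33.988 N down its slope.
The 13 kg side's 105.172 N exceeds the other side's 33.988 N, so that mass slides down and the 7.6 kg mass slides up. Taking that direction as positive, Newton's second law for the whole system gives 105.172 − 33.988 = (13 + 7.6) a, so a = 71.184 / 20.6 = 3.4555 m/s².

3.46 m/s²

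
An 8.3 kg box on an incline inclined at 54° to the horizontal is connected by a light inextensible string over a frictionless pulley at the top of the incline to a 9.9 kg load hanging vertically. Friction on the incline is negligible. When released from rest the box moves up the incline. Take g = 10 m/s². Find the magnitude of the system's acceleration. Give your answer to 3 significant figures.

1.75 m/s²

For the box on the incline: the weight component along the slope is m₁g sin 54° = 8.3 × 10 × 0.8090 = 67.147 N and the normal force is N = m₁g cos 54° = 48.786 N.
Newton's second law for the box (up-slope positive): T − 67.147 = 8.3 a. For the hanging load (downward positive): 9.9 × 10 − T = 9.9 a.
Adding the two equations eliminates T: 31.853 = 18.2 a, so a = 1.7502 m/s².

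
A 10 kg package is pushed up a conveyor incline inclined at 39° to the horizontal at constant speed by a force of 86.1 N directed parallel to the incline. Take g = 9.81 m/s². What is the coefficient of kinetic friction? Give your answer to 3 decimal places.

0.320

At constant speed ΣF = 0 along the incline. The applied 86.1 N acts up the slope; the weight component mg sin 39° = 61.736 N and kinetic friction μN both act down the slope.
So 86.1 = 61.736 + μ × 76.238, giving μ = (86.1 − 61.736) / 76.238 = 0.3196.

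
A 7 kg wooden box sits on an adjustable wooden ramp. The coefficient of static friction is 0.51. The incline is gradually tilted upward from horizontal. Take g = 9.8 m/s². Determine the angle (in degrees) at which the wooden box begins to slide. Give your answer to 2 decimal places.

At the threshold of sliding, static friction is at its maximum μ_s N and exactly balances the weight component along the incline: mg sin θ = μ_s mg cos θ.
Hence tan θ = μ_s = 0.51, so θ = arctan(0.51) = 27.0216°.

27.02°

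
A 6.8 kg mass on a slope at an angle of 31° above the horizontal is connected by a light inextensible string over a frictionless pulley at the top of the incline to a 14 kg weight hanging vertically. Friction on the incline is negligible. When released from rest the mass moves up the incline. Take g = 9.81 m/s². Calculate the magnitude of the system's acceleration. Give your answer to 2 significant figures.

5.0 m/s²

For the mass on the incline: the weight component along the slope is m₁g sin 31° = 6.8 × 9.81 × 0.5150 = 34.355 N and the normal force is N = m₁g cos 31° = 57.180 N.
Newton's second law for the mass (up-slope positive): T − 34.355 = 6.8 a. For the hanging weight (downward positive): 14 × 9.81 − T = 14 a.
Adding the two equations eliminates T: 102.985 = 20.8 a, so a = 4.9512 m/s².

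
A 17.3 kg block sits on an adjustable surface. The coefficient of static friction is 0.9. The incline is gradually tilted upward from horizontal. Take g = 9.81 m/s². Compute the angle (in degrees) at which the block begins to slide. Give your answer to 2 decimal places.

At the threshold of sliding, static friction is at its maximum μ_s N and exactly balances the weight component along the incline: mg sin θ = μ_s mg cos θ.
Hence tan θ = μ_s = 0.9, so θ = arctan(0.9) = 41.9872°.

41.99°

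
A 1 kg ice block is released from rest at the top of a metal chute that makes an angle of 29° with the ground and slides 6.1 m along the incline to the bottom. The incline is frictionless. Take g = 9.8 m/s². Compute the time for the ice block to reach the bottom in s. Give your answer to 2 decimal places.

The weight component along the incline is mg sin 29° = 4.751 N and the normal force is N = mg cos 29° = 8.571 N.
With no friction, a = g sin 29° = 4.7511 m/s².
Starting from rest, L = ½at², so t = √(2L/a) = √(2 × 6.1 / 4.7511) = 1.6024 s.

1.60 s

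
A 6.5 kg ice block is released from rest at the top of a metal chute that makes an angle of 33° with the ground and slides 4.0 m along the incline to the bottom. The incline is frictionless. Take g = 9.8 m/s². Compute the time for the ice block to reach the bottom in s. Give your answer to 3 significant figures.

1.22 s

The weight component along the incline is mg sin 33° = 34.694 N and the normal force is N = mg cos 33° = 53.423 N.
With no friction, a = g sin 33° = 5.3375 m/s².
Starting from rest, L = ½at², so t = √(2L/a) = √(2 × 4.0 / 5.3375) = 1.2243 s.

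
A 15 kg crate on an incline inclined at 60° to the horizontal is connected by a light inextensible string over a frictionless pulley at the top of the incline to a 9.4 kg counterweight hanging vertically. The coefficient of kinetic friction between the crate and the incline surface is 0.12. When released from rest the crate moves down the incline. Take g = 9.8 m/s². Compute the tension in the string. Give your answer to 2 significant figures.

100 N

For the crate on the incline: the weight component along the slope is m₁g sin 60° = 15 × 9.8 × 0.8660 = 127.302 N and the normal force is N = m₁g cos 60° = 73.500 N.
Kinetic friction opposes the crate's motion down the incline: f = μN = 0.12 × 73.500 = 8.820 N acting up the slope.
Newton's second law for the crate (down-slope positive): 127.302 − 8.820 − T = 15 a. For the hanging counterweight (upward positive): T − 9.4 × 9.8 = 9.4 a.
Adding the two equations eliminates T: 26.362 = 24.4 a, so a = 1.0804 m/s².
Then from the hanging counterweight's equation, T = 9.4 × (9.8 + 1.0804) = 102.276 N.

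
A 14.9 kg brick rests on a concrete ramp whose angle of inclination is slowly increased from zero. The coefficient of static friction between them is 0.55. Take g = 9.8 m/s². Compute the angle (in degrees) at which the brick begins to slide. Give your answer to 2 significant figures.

At the threshold of sliding, static friction is at its maximum μ_s N and exactly balances the weight component along the incline: mg sin θ = μ_s mg cos θ.
Hence tan θ = μ_s = 0.55, so θ = arctan(0.55) = 28.8108°.

29°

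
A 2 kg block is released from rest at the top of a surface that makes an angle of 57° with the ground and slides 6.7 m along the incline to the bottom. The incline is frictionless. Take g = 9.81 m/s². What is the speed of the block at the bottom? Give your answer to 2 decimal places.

The weight component along the incline is mg sin 57° = 16.455 N and the normal force is N = mg cos 57° = 10.686 N.
With no friction, a = g sin 57° = 8.2274 m/s².
Starting from rest over a distance of 6.7 m, v² = 2aL = 2 × 8.2274 × 6.7 = 110.2472, so v = 10.4999 m/s.

10.50 m/s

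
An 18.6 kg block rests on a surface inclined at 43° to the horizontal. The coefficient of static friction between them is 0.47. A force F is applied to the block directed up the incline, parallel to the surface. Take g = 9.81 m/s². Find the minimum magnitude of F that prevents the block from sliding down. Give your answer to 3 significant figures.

The normal force is N = mg cos 43° = 133.447 N. With F at its minimum the block is on the verge of sliding down, so static friction is at its maximum μ_s N = 0.47 × 133.447 = 62.720 N and acts up the slope.
Equilibrium along the incline: F + μ_s N = mg sin 43°, so F = 124.442 − 62.720 = 61.722 N.

61.7 N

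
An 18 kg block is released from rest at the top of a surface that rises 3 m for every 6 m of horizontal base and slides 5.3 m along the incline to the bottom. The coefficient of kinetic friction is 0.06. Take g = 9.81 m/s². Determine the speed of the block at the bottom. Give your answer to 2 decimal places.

6.40 m/s

The weight component along the incline is mg sin 26.57° = 78.969 N and the normal force is N = mg cos 26.57° = 157.938 N.
Friction up the slope is f = μN = 0.06 × 157.938 = 9.476 N, so the net downslope force is 78.969 − 9.476 = 69.493 N and a = 69.493 / 18 = 3.8607 m/s².
Starting from rest over a distance of 5.3 m, v² = 2aL = 2 × 3.8607 × 5.3 = 40.9234, so v = 6.3971 m/s.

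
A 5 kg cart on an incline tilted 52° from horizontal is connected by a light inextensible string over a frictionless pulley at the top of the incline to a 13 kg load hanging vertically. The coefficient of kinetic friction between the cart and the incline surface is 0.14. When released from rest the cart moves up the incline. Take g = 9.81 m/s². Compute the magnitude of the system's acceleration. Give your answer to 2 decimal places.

4.70 m/s²

For the cart on the incline: the weight component along the slope is m₁g sin 52° = 5 × 9.81 × 0.7880 = 38.651 N and the normal force is N = m₁g cos 52° = 30.198 N.
Kinetic friction opposes the cart's motion up the incline: f = μN = 0.14 × 30.198 = 4.228 N acting down the slope.
Newton's second law for the cart (up-slope positive): T − 38.651 − 4.228 = 5 a. For the hanging load (downward positive): 13 × 9.81 − T = 13 a.
Adding the two equations eliminates T: 84.651 = 18 a, so a = 4.7028 m/s².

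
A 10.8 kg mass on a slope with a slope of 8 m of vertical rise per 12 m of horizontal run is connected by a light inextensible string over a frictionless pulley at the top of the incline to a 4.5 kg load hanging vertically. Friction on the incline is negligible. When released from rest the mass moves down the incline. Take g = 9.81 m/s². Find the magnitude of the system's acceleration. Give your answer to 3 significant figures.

For the mass on the incline: the weight component along the slope is m₁g sin 33.69° = 10.8 × 9.81 × 0.5547 = 58.769 N and the normal force is N = m₁g cos 33.69° = 88.154 N.
Newton's second law for the mass (down-slope positive): 58.769 − T = 10.8 a. For the hanging load (upward positive): T − 4.5 × 9.81 = 4.5 a.
Adding the two equations eliminates T: 14.624 = 15.3 a, so a = 0.9558 m/s².

0.956 m/s²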